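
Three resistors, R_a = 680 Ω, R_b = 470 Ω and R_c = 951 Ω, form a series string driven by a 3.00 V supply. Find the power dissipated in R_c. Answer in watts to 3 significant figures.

In a series string the same current flows through every resistor — find that current, then P = I²R for the one we want.
R_total = 680 + 470 + 951 = 2101 Ω
I = V / R_total = 3.00 / 2101 = 0.001428 A
P_R_c = I² × R_c = (0.001428)² × 951 = 0.001939 W

0.00194 W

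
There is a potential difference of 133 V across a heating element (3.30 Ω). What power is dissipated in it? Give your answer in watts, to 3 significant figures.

5360 W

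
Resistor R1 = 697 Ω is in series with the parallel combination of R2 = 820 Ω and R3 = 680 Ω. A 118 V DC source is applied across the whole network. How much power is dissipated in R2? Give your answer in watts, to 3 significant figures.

Reduce the parallel pair to R_p first; the network is then a simple series string.
R_p = (820×680)/(820+680) = 371.7 Ω
R_total = 697 + 371.7 = 1069 Ω
I = V / R_total = 118 / 1069 = 0.1104 A
Voltage across the parallel pair: V_p = I × R_p = 0.1104 × 371.7 = 41.04 V
R2 sees V_p directly, so P = V_p² / R2.
P_R2 = (41.04)² / 820 = 2.054 W

2.05 W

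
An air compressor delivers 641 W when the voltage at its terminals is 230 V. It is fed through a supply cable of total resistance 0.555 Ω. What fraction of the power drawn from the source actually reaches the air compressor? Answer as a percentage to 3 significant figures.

99.3 %

I = P / V = 641 / 230 = 2.787 A through the supply cable.
P_line = I² R_line = (2.787)² × 0.555 = 4.311 W
P_source = P_load + P_line = 641.0 + 4.311 = 645.3 W
η = P_load / P_source = 641.0 / 645.3 = 0.9933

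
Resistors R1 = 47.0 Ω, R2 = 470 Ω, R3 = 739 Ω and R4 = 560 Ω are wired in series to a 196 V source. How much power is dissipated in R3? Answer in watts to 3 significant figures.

Since the resistors are in series they all carry the loop current I = V/R_total; the power in any one is I²R.
R_total = 47.0 + 470 + 739 + 560 = 1816 Ω
I = V / R_total = 196 / 1816 = 0.1079 A
P_R3 = I² × R3 = (0.1079)² × 739 = 8.608 W

8.61 W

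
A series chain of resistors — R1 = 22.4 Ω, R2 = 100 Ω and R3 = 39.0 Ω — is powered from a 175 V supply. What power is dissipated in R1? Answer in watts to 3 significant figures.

Series elements share the same current, so find I first, then use P = I²R.
R_total = 22.4 + 100 + 39.0 = 161.4 Ω
I = V / R_total = 175 / 161.4 = 1.084 A
P_R1 = I² × R1 = (1.084)² × 22.4 = 26.33 W

26.3 W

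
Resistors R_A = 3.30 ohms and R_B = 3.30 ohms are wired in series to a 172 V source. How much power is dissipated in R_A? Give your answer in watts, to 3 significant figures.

Since the resistors are in series they all carry the loop current I = V/R_total; the power in any one is I²R.
R_total = 3.30 + 3.30 = 6.600 Ω
I = V / R_total = 172 / 6.600 = 26.06 A
P_R_A = I² × R_A = (26.06)² × 3.30 = 2241 W

2240 W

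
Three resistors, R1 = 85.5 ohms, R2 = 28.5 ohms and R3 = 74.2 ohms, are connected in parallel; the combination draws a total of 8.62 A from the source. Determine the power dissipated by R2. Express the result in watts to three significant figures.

718 W

We need the common branch voltage; get it from I_total × R_eq, then P = V²/R for the branch.
1/R_eq = 1/85.5 + 1/28.5 + 1/74.2 ⇒ R_eq = 16.59 Ω
V = I_total × R_eq = 8.620 × 16.59 = 143.0 V
P_R2 = V² / R2 = (143.0)² / 28.5 = 718.0 W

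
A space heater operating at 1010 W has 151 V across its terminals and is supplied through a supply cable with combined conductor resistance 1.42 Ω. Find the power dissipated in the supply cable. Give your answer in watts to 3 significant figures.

Only the current and the line resistance are needed for the I²R loss.
I = P / V = 1010 / 151 = 6.689 A through the supply cable.
P_line = I² R_line = (6.689)² × 1.42 = 63.53 W

63.5 W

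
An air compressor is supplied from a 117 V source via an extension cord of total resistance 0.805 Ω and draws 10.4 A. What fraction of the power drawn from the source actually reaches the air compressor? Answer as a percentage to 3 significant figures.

92.8 %

The extension cord carries the full 10.4 A.
P_line = I² R_line = (10.40)² × 0.805 = 87.07 W
P_source = V I = 117 × 10.40 = 1217 W; P_load = 1130 W
η = P_load / P_source = 1130 / 1217 = 0.9284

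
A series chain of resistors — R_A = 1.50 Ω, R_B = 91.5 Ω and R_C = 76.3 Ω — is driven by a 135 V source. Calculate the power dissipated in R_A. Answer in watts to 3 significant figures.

Every series element carries the same I. Get I from the total resistance, then P = I² × R_A.
R_total = 1.50 + 91.5 + 76.3 = 169.3 Ω
I = V / R_total = 135 / 169.3 = 0.7974 A
P_R_A = I² × R_A = (0.7974)² × 1.50 = 0.9538 W

0.954 W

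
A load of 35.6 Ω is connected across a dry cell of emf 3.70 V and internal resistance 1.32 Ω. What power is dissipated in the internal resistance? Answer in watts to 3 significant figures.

0.0133 W

The source's internal resistance is just another series element carrying I; its dissipation is I²r.
I = ε / (r + R) = 3.70 / (1.32 + 35.6) = 0.1002 A
P_int = I² r = (0.1002)² × 1.32 = 0.01326 W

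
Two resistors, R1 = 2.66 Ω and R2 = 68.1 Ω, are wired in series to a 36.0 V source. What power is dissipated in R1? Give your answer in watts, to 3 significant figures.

Every series element carries the same I. Get I from the total resistance, then P = I² × R1.
R_total = 2.66 + 68.1 = 70.76 Ω
I = V / R_total = 36.0 / 70.76 = 0.5088 A
P_R1 = I² × R1 = (0.5088)² × 2.66 = 0.6885 W

0.689 W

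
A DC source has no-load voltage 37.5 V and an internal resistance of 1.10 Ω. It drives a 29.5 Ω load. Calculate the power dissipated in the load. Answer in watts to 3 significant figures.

Load and internal resistance form a series loop — compute the loop current, then the load power via I²R.
I = ε / (r + R) = 37.5 / (1.10 + 29.5) = 1.225 A
P_load = I² R = (1.225)² × 29.5 = 44.30 W

44.3 W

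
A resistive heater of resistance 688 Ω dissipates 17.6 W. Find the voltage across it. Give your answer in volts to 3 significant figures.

The two known quantities fix the third via V = √(P R).
V = √(17.6 × 688) = 110.0 V

110 V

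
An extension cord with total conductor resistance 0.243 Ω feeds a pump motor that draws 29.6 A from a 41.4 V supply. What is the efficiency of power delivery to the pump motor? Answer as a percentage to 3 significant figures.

The extension cord carries the full 29.6 A.
P_line = I² R_line = (29.60)² × 0.243 = 212.9 W
P_source = V I = 41.4 × 29.60 = 1225 W; P_load = 1013 W
η = P_load / P_source = 1013 / 1225 = 0.8263

82.6 %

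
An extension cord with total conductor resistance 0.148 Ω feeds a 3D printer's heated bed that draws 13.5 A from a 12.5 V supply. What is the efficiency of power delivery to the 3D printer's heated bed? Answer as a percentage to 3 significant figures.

The extension cord carries the full 13.5 A.
P_line = I² R_line = (13.50)² × 0.148 = 26.97 W
P_source = V I = 12.5 × 13.50 = 168.8 W; P_load = 141.8 W
η = P_load / P_source = 141.8 / 168.8 = 0.8402

84.0 %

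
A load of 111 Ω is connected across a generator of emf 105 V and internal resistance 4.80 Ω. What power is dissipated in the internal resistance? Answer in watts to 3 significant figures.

3.95 W

The internal resistance carries the same current as the load; P_int = I²r.
I = ε / (r + R) = 105 / (4.80 + 111) = 0.9067 A
P_int = I² r = (0.9067)² × 4.80 = 3.946 W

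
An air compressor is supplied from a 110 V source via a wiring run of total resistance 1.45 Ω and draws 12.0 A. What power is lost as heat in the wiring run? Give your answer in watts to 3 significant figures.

Only the current and the line resistance are needed for the I²R loss.
The wiring run carries the full 12.0 A.
P_line = I² R_line = (12.00)² × 1.45 = 208.8 W

209 W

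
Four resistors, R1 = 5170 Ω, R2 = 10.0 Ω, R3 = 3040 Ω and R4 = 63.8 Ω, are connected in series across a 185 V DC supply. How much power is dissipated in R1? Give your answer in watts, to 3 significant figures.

2.58 W

Every series element carries the same I. Get I from the total resistance, then P = I² × R1.
R_total = 5170 + 10.0 + 3040 + 63.8 = 8284 Ω
I = V / R_total = 185 / 8284 = 0.02233 A
P_R1 = I² × R1 = (0.02233)² × 5170 = 2.579 W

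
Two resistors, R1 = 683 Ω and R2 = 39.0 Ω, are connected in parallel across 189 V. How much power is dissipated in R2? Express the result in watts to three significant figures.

916 W

R2 sits directly across the source, so P = V²/R with V = 189 V.
P_R2 = V² / R2 = (189)² / 39.0 Ω = 915.9 W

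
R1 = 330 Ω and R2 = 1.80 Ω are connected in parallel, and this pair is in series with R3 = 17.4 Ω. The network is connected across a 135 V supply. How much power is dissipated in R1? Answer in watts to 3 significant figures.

Combine R1 and R2 into their parallel equivalent first, reducing the network to two series resistors.
R_p = (330×1.80)/(330+1.80) = 1.790 Ω
R_total = R_p + 17.4 = 1.790 + 17.4 = 19.19 Ω
I = V / R_total = 135 / 19.19 = 7.035 A
Voltage across the parallel pair: V_p = I × R_p = 7.035 × 1.790 = 12.59 V
Use P = V²/R for R1 with V = V_p.
P_R1 = (12.59)² / 330 = 0.4806 W

0.481 W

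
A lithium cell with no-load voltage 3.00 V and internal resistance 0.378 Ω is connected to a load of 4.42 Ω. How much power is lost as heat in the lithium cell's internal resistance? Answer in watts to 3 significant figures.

r is in series with the load, so it carries the full circuit current — the loss in it is I²r.
I = ε / (r + R) = 3.00 / (0.378 + 4.42) = 0.6253 A
P_int = I² r = (0.6253)² × 0.378 = 0.1478 W

0.148 W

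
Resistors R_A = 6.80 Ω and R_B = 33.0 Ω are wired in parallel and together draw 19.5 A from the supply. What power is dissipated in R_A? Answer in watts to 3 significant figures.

1780 W

Only the total current is stated, so first find the parallel equivalent to get the voltage across the combination.
1/R_eq = 1/6.80 + 1/33.0 ⇒ R_eq = 5.638 Ω
V = I_total × R_eq = 19.50 × 5.638 = 109.9 V
P_R_A = V² / R_A = (109.9)² / 6.80 = 1778 W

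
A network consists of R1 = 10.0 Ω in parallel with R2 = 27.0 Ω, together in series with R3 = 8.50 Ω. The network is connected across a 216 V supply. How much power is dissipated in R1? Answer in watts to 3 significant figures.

Collapse the R1‖R2 pair into one equivalent R_p; then R_p and R3 form a series string.
R_p = (10.0×27.0)/(10.0+27.0) = 7.297 Ω
R_total = R_p + 8.50 = 7.297 + 8.50 = 15.80 Ω
I = V / R_total = 216 / 15.80 = 13.67 A
Voltage across the parallel pair: V_p = I × R_p = 13.67 × 7.297 = 99.78 V
R1 sits across V_p; its power is V_p²/R.
P_R1 = (99.78)² / 10.0 = 995.6 W

996 W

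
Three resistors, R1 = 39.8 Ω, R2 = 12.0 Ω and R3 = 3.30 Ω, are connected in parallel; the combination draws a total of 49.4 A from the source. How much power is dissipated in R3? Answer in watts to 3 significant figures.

4370 W

The branches share the same voltage, but only the total current is given — find V from the equivalent resistance first.
1/R_eq = 1/39.8 + 1/12.0 + 1/3.30 ⇒ R_eq = 2.430 Ω
V = I_total × R_eq = 49.40 × 2.430 = 120.1 V
P_R3 = V² / R3 = (120.1)² / 3.30 = 4367 W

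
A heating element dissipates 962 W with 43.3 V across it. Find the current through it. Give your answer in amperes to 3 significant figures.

Rearranging the power relation for the two known quantities gives I = P / V.
I = 962 / 43.3 = 22.22 A

22.2 A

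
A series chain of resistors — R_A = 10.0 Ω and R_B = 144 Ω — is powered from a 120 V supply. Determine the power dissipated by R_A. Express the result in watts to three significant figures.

6.07 W

In a series string the same current flows through every resistor — find that current, then P = I²R for the one we want.
R_total = 10.0 + 144 = 154.0 Ω
I = V / R_total = 120 / 154.0 = 0.7792 A
P_R_A = I² × R_A = (0.7792)² × 10.0 = 6.072 W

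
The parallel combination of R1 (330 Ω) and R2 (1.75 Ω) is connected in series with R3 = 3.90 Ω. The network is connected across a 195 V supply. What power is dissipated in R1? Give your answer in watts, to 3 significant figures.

Collapse the R1‖R2 pair into one equivalent R_p; then R_p and R3 form a series string.
R_p = (330×1.75)/(330+1.75) = 1.741 Ω
R_total = R_p + 3.90 = 1.741 + 3.90 = 5.641 Ω
I = V / R_total = 195 / 5.641 = 34.57 A
Voltage across the parallel pair: V_p = I × R_p = 34.57 × 1.741 = 60.18 V
R1 has V_p across it, so P = V_p²/R1.
P_R1 = (60.18)² / 330 = 10.97 W

11.0 W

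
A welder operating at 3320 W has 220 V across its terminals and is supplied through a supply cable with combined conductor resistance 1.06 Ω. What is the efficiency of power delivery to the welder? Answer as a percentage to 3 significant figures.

93.2 %

I = P / V = 3320 / 220 = 15.09 A through the supply cable.
P_line = I² R_line = (15.09)² × 1.06 = 241.4 W
P_source = P_load + P_line = 3320 + 241.4 = 3561 W
η = P_load / P_source = 3320 / 3561 = 0.9322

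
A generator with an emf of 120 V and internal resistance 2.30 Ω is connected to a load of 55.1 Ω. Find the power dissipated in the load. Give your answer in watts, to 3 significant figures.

Load and internal resistance form a series loop — compute the loop current, then the load power via I²R.
I = ε / (r + R) = 120 / (2.30 + 55.1) = 2.091 A
P_load = I² R = (2.091)² × 55.1 = 240.8 W

241 W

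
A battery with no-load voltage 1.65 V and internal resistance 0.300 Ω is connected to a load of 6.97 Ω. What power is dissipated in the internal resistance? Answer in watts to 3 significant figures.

Internal loss is I²r, with I set by the total series resistance r+R.
I = ε / (r + R) = 1.65 / (0.300 + 6.97) = 0.2270 A
P_int = I² r = (0.2270)² × 0.300 = 0.01545 W

0.0155 W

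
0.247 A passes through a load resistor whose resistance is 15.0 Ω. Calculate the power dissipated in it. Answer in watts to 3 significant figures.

0.915 W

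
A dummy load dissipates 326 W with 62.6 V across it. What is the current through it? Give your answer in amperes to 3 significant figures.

Inverting the appropriate power form: I = P / V.
I = 326 / 62.6 = 5.208 A

5.21 A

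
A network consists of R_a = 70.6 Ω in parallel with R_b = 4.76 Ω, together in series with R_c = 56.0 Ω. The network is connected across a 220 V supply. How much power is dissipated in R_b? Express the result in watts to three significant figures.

55.3 W

Reduce the parallel combination to a single R_p; the circuit then becomes R_p in series with the remaining resistor.
R_p = (70.6×4.76)/(70.6+4.76) = 4.459 Ω
R_total = R_p + 56.0 = 4.459 + 56.0 = 60.46 Ω
I = V / R_total = 220 / 60.46 = 3.639 A
Voltage across the parallel pair: V_p = I × R_p = 3.639 × 4.459 = 16.23 V
Use P = V²/R for R_b with V = V_p.
P_R_b = (16.23)² / 4.76 = 55.32 W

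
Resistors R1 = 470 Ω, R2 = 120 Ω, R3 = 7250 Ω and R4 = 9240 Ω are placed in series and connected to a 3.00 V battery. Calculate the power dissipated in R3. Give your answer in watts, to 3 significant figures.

The current is common to all series resistors; compute it, then apply P = I²R for the target.
R_total = 470 + 120 + 7250 + 9240 = 17080 Ω
I = V / R_total = 3.00 / 17080 = 0.0001756 A
P_R3 = I² × R3 = (0.0001756)² × 7250 = 0.0002237 W

0.000224 W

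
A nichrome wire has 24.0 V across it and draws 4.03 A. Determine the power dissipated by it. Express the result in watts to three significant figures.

V and I are known directly — P = V I, no intermediate step needed.
P = 24.0 V × 4.030 A = 96.72 W

96.7 W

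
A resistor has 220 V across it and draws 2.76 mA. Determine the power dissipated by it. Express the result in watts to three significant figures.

Since both terminal voltage and current are stated, P = V I gives the power in one step.
P = 220 V × 0.002760 A = 0.6072 W

0.607 W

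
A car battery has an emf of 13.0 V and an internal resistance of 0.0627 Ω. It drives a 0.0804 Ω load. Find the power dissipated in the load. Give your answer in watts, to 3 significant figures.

664 W

Load and internal resistance form a series loop — compute the loop current, then the load power via I²R.
I = ε / (r + R) = 13.0 / (0.0627 + 0.0804) = 90.85 A
P_load = I² R = (90.85)² × 0.0804 = 663.5 W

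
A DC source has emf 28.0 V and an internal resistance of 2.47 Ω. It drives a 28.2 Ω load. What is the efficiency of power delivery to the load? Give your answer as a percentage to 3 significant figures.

The source delivers εI, of which I²R reaches the load and I²r is lost; since I is common, η = R/(R+r).
η = R / (R + r) = 28.2 / (28.2 + 2.47) = 0.9195

91.9 %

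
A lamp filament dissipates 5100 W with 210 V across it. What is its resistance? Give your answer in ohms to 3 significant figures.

8.65 Ω

From P = V I = I²R = V²/R, with the two given quantities we get R = V² / P.
R = (210)² / 5100 = 8.647 Ω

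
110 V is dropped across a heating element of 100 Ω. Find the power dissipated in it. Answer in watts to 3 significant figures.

121 W

With V across and R both known, P = V²/R gives the dissipation directly.
P = (110 V)² / 100 Ω = 121.0 W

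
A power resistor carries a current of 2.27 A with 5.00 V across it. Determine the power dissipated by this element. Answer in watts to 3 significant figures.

11.3 W

Both the voltage across and the current through the element are known, so P = V I applies directly.
P = 5.00 V × 2.270 A = 11.35 W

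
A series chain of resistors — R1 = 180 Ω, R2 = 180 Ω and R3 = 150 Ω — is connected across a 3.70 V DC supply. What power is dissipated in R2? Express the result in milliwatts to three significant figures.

9.47 mW

In a series string the same current flows through every resistor — find that current, then P = I²R for the one we want.
R_total = 180 + 180 + 150 = 510.0 Ω
I = V / R_total = 3.70 / 510.0 = 0.007255 A
P_R2 = I² × R2 = (0.007255)² × 180 = 0.009474 W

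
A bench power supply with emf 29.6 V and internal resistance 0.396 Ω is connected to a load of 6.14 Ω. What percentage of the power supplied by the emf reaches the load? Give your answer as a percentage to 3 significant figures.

93.9 %

η = P_load/(P_load+P_int) = I²R/(I²R+I²r) = R/(R+r) — the I² cancels for series elements.
η = R / (R + r) = 6.14 / (6.14 + 0.396) = 0.9394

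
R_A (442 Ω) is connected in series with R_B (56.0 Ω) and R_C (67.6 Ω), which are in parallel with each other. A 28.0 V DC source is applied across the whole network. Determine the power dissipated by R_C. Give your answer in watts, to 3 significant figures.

Reduce the parallel pair to R_p first; the network is then a simple series string.
R_p = (56.0×67.6)/(56.0+67.6) = 30.63 Ω
R_total = 442 + 30.63 = 472.6 Ω
I = V / R_total = 28.0 / 472.6 = 0.05924 A
Voltage across the parallel pair: V_p = I × R_p = 0.05924 × 30.63 = 1.814 V
With V_p across R_C, its power is V_p²/R_C.
P_R_C = (1.814)² / 67.6 = 0.04870 W

0.0487 W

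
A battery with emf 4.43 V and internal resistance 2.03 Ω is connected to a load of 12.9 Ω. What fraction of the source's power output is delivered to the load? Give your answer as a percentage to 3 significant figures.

η = P_load/(P_load+P_int) = I²R/(I²R+I²r) = R/(R+r) — the I² cancels for series elements.
η = R / (R + r) = 12.9 / (12.9 + 2.03) = 0.8640

86.4 %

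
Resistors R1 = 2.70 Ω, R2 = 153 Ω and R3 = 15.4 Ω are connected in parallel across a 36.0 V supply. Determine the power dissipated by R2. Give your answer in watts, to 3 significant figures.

Parallel branches share the same voltage; P = V²/R gives the branch power in one step.
P_R2 = V² / R2 = (36.0)² / 153 Ω = 8.471 W

8.47 W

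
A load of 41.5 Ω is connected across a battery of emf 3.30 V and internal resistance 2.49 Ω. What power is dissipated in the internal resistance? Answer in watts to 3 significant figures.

0.0140 W

r is in series with the load, so it carries the full circuit current — the loss in it is I²r.
I = ε / (r + R) = 3.30 / (2.49 + 41.5) = 0.07502 A
P_int = I² r = (0.07502)² × 2.49 = 0.01401 W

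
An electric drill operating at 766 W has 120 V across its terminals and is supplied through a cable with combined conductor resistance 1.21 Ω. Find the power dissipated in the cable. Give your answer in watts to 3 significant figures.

Line loss is just I²R for the cable — we know both I and R_line directly.
I = P / V = 766 / 120 = 6.383 A through the cable.
P_line = I² R_line = (6.383)² × 1.21 = 49.30 W

49.3 W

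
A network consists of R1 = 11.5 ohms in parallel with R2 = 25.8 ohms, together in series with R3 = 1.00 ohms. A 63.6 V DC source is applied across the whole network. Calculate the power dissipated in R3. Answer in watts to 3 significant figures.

Combine R1 and R2 into their parallel equivalent first, reducing the network to two series resistors.
R_p = (11.5×25.8)/(11.5+25.8) = 7.954 Ω
R_total = R_p + 1.00 = 7.954 + 1.00 = 8.954 Ω
I = V / R_total = 63.6 / 8.954 = 7.103 A
R3 is the series element, so its power is I²R.
P_R3 = (7.103)² × 1.00 = 50.45 W

50.4 W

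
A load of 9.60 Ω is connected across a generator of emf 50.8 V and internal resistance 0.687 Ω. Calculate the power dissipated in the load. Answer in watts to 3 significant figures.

234 W

Find the circuit current first, then P = I²R for the load (series elements share I).
I = ε / (r + R) = 50.8 / (0.687 + 9.60) = 4.938 A
P_load = I² R = (4.938)² × 9.60 = 234.1 W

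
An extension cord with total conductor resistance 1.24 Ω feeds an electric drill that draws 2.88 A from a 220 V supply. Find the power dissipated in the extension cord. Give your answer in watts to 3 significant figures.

10.3 W

Line loss is just I²R for the cable — we know both I and R_line directly.
The extension cord carries the full 2.88 A.
P_line = I² R_line = (2.880)² × 1.24 = 10.29 W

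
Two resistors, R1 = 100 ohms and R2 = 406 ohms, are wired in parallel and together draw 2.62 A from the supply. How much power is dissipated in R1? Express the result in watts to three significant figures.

The branches share the same voltage, but only the total current is given — find V from the equivalent resistance first.
1/R_eq = 1/100 + 1/406 ⇒ R_eq = 80.24 Ω
V = I_total × R_eq = 2.620 × 80.24 = 210.2 V
P_R1 = V² / R1 = (210.2)² / 100 = 441.9 W

442 W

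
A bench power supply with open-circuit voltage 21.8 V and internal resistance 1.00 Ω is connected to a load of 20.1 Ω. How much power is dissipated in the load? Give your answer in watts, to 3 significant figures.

With r and R in series, I = ε/(r+R); the load dissipates I²R.
I = ε / (r + R) = 21.8 / (1.00 + 20.1) = 1.033 A
P_load = I² R = (1.033)² × 20.1 = 21.46 W

21.5 W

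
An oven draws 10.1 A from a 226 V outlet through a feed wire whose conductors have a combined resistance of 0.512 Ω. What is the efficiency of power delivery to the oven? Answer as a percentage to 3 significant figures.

The feed wire carries the full 10.1 A.
P_line = I² R_line = (10.10)² × 0.512 = 52.23 W
P_source = V I = 226 × 10.10 = 2283 W; P_load = 2230 W
η = P_load / P_source = 2230 / 2283 = 0.9771

97.7 %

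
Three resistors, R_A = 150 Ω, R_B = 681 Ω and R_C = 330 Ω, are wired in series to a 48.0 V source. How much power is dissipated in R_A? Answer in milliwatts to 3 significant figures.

The current is common to all series resistors; compute it, then apply P = I²R for the target.
R_total = 150 + 681 + 330 = 1161 Ω
I = V / R_total = 48.0 / 1161 = 0.04134 A
P_R_A = I² × R_A = (0.04134)² × 150 = 0.2564 W

256 mW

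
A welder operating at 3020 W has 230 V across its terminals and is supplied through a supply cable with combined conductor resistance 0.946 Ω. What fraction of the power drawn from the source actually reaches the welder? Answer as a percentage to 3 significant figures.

I = P / V = 3020 / 230 = 13.13 A through the supply cable.
P_line = I² R_line = (13.13)² × 0.946 = 163.1 W
P_source = P_load + P_line = 3020 + 163.1 = 3183 W
η = P_load / P_source = 3020 / 3183 = 0.9488

94.9 %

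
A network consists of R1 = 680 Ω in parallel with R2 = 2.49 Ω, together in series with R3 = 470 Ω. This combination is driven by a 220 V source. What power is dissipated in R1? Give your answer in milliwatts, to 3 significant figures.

1.96 mW

Reduce the parallel combination to a single R_p; the circuit then becomes R_p in series with the remaining resistor.
R_p = (680×2.49)/(680+2.49) = 2.481 Ω
R_total = R_p + 470 = 2.481 + 470 = 472.5 Ω
I = V / R_total = 220 / 472.5 = 0.4656 A
Voltage across the parallel pair: V_p = I × R_p = 0.4656 × 2.481 = 1.155 V
R1 sits across V_p; its power is V_p²/R.
P_R1 = (1.155)² / 680 = 0.001962 W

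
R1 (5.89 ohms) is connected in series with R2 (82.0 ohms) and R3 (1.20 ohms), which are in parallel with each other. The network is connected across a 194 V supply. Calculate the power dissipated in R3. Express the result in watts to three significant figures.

Replace R2 and R3 with their parallel equivalent so the circuit becomes R1 in series with R_p.
R_p = (82.0×1.20)/(82.0+1.20) = 1.183 Ω
R_total = 5.89 + 1.183 = 7.073 Ω
I = V / R_total = 194 / 7.073 = 27.43 A
Voltage across the parallel pair: V_p = I × R_p = 27.43 × 1.183 = 32.44 V
With V_p across R3, its power is V_p²/R3.
P_R3 = (32.44)² / 1.20 = 877.0 W

877 W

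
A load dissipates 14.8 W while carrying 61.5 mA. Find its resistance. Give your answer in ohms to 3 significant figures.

3910 Ω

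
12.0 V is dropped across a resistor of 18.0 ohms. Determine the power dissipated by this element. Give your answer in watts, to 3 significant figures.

8.00 W

With V across and R both known, P = V²/R gives the dissipation directly.
P = (12.0 V)² / 18.0 Ω = 8.000 W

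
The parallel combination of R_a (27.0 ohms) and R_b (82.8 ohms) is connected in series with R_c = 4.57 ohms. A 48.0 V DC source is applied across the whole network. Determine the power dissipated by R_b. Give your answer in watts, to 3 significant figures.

Combine R_a and R_b into their parallel equivalent first, reducing the network to two series resistors.
R_p = (27.0×82.8)/(27.0+82.8) = 20.36 Ω
R_total = R_p + 4.57 = 20.36 + 4.57 = 24.93 Ω
I = V / R_total = 48.0 / 24.93 = 1.925 A
Voltage across the parallel pair: V_p = I × R_p = 1.925 × 20.36 = 39.20 V
R_b has V_p across it, so P = V_p²/R_b.
P_R_b = (39.20)² / 82.8 = 18.56 W

18.6 W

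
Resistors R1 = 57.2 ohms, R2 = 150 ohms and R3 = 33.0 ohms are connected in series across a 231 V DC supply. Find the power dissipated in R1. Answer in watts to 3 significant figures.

In a series string the same current flows through every resistor — find that current, then P = I²R for the one we want.
R_total = 57.2 + 150 + 33.0 = 240.2 Ω
I = V / R_total = 231 / 240.2 = 0.9617 A
P_R1 = I² × R1 = (0.9617)² × 57.2 = 52.90 W

52.9 W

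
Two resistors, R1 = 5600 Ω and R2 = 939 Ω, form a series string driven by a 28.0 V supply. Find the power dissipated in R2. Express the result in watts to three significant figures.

Series elements share the same current, so find I first, then use P = I²R.
R_total = 5600 + 939 = 6539 Ω
I = V / R_total = 28.0 / 6539 = 0.004282 A
P_R2 = I² × R2 = (0.004282)² × 939 = 0.01722 W

0.0172 W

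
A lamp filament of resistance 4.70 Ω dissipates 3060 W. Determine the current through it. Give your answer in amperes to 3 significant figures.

From P = V I = I²R = V²/R, with the two given quantities we get I = √(P / R).
I = √(3060 / 4.70) = 25.52 A

25.5 A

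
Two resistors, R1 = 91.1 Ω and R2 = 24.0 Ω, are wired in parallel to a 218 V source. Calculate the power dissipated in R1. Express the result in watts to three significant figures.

R1 sits directly across the source, so P = V²/R with V = 218 V.
P_R1 = V² / R1 = (218)² / 91.1 Ω = 521.7 W

522 W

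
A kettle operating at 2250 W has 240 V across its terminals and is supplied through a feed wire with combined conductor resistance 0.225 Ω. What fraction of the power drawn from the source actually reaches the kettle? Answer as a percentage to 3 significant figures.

99.1 %

I = P / V = 2250 / 240 = 9.375 A through the feed wire.
P_line = I² R_line = (9.375)² × 0.225 = 19.78 W
P_source = P_load + P_line = 2250 + 19.78 = 2270 W
η = P_load / P_source = 2250 / 2270 = 0.9913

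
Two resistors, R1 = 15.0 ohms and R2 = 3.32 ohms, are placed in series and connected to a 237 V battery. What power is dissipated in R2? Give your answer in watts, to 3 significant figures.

Every series element carries the same I. Get I from the total resistance, then P = I² × R2.
R_total = 15.0 + 3.32 = 18.32 Ω
I = V / R_total = 237 / 18.32 = 12.94 A
P_R2 = I² × R2 = (12.94)² × 3.32 = 555.6 W

556 W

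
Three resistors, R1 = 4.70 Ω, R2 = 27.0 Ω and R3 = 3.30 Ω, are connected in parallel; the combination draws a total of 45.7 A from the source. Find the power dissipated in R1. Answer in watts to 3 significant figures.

Parallel branches share V, not I — compute V via R_eq, then use V²/R for the target branch.
1/R_eq = 1/4.70 + 1/27.0 + 1/3.30 ⇒ R_eq = 1.809 Ω
V = I_total × R_eq = 45.70 × 1.809 = 82.67 V
P_R1 = V² / R1 = (82.67)² / 4.70 = 1454 W

1450 W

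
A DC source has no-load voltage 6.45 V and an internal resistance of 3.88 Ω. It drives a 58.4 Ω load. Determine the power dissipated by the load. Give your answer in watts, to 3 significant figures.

The internal resistance and the load are in series, so the same I flows through both; get I from ε/(r+R), then I²R for the load.
I = ε / (r + R) = 6.45 / (3.88 + 58.4) = 0.1036 A
P_load = I² R = (0.1036)² × 58.4 = 0.6264 W

0.626 W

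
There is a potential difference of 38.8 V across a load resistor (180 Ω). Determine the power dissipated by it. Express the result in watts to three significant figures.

Voltage and resistance are given, so P = V²/R is the one-step route.
P = (38.8 V)² / 180 Ω = 8.364 W

8.36 W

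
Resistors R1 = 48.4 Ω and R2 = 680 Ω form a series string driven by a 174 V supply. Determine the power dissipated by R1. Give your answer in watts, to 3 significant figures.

Every series element carries the same I. Get I from the total resistance, then P = I² × R1.
R_total = 48.4 + 680 = 728.4 Ω
I = V / R_total = 174 / 728.4 = 0.2389 A
P_R1 = I² × R1 = (0.2389)² × 48.4 = 2.762 W

2.76 W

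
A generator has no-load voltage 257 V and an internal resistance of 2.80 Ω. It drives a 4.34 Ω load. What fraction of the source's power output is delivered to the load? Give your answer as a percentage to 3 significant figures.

60.8 %

Efficiency is P_load / P_total. With a series r and R sharing the same I, P = I²R for each, so η = R/(R+r).
η = R / (R + r) = 4.34 / (4.34 + 2.80) = 0.6078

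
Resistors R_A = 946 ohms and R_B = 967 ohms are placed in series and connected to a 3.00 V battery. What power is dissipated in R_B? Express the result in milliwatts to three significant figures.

2.38 mW

The current is common to all series resistors; compute it, then apply P = I²R for the target.
R_total = 946 + 967 = 1913 Ω
I = V / R_total = 3.00 / 1913 = 0.001568 A
P_R_B = I² × R_B = (0.001568)² × 967 = 0.002378 W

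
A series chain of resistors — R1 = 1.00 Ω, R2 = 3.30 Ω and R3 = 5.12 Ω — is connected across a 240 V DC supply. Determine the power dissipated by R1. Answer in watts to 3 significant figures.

The current is common to all series resistors; compute it, then apply P = I²R for the target.
R_total = 1.00 + 3.30 + 5.12 = 9.420 Ω
I = V / R_total = 240 / 9.420 = 25.48 A
P_R1 = I² × R1 = (25.48)² × 1.00 = 649.1 W

649 W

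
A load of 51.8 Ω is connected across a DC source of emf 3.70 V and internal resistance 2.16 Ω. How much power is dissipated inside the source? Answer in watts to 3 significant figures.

0.0102 W

The internal resistance carries the same current as the load; P_int = I²r.
I = ε / (r + R) = 3.70 / (2.16 + 51.8) = 0.06857 A
P_int = I² r = (0.06857)² × 2.16 = 0.01016 W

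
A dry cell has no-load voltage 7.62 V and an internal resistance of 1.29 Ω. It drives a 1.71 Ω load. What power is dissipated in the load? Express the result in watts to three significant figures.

With r and R in series, I = ε/(r+R); the load dissipates I²R.
I = ε / (r + R) = 7.62 / (1.29 + 1.71) = 2.540 A
P_load = I² R = (2.540)² × 1.71 = 11.03 W

11.0 W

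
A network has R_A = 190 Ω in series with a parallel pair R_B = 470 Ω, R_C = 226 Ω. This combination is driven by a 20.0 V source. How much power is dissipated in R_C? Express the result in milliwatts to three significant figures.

Collapse R_B‖R_C to a single equivalent, reducing the network to two series elements.
R_p = (470×226)/(470+226) = 152.6 Ω
R_total = 190 + 152.6 = 342.6 Ω
I = V / R_total = 20.0 / 342.6 = 0.05837 A
Voltage across the parallel pair: V_p = I × R_p = 0.05837 × 152.6 = 8.909 V
R_C is across V_p, so use P = V²/R for that branch.
P_R_C = (8.909)² / 226 = 0.3512 W

351 mW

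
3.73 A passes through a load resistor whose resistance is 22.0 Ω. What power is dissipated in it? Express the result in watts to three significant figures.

306 W

With I and R stated, P = I²R applies in one step.
P = (3.730 A)² × 22.0 Ω = 306.1 W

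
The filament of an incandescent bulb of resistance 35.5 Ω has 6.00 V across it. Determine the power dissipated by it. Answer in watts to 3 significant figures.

1.01 W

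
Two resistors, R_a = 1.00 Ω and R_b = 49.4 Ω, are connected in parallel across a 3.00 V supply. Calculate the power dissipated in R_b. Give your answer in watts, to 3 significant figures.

Parallel branches share the same voltage; P = V²/R gives the branch power in one step.
P_R_b = V² / R_b = (3.00)² / 49.4 Ω = 0.1822 W

0.182 W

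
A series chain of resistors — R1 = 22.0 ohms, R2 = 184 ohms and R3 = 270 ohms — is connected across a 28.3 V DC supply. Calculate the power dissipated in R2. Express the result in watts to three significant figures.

In a series string the same current flows through every resistor — find that current, then P = I²R for the one we want.
R_total = 22.0 + 184 + 270 = 476.0 Ω
I = V / R_total = 28.3 / 476.0 = 0.05945 A
P_R2 = I² × R2 = (0.05945)² × 184 = 0.6504 W

0.650 W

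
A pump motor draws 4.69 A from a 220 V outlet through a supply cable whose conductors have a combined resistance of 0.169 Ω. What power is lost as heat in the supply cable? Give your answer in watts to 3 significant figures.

3.72 W

Line loss is just I²R for the cable — we know both I and R_line directly.
The supply cable carries the full 4.69 A.
P_line = I² R_line = (4.690)² × 0.169 = 3.717 W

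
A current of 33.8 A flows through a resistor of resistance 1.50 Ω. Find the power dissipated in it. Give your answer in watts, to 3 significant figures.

1710 W

Knowing I and R, the power is just I²R — no need to find V first.
P = (33.80 A)² × 1.50 Ω = 1714 W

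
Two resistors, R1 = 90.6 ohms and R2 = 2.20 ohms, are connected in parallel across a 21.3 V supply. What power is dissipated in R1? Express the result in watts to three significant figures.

5.01 W

R1 sits directly across the source, so P = V²/R with V = 21.3 V.
P_R1 = V² / R1 = (21.3)² / 90.6 Ω = 5.008 W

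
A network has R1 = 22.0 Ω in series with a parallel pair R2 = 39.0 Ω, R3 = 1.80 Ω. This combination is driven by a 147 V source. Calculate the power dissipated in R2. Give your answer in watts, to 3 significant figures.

2.92 W

Replace R2 and R3 with their parallel equivalent so the circuit becomes R1 in series with R_p.
R_p = (39.0×1.80)/(39.0+1.80) = 1.721 Ω
R_total = 22.0 + 1.721 = 23.72 Ω
I = V / R_total = 147 / 23.72 = 6.197 A
Voltage across the parallel pair: V_p = I × R_p = 6.197 × 1.721 = 10.66 V
With V_p across R2, its power is V_p²/R2.
P_R2 = (10.66)² / 39.0 = 2.915 W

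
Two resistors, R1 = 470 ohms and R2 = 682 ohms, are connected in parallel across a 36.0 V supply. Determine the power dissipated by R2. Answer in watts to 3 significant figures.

1.90 W

Parallel branches share the same voltage; P = V²/R gives the branch power in one step.
P_R2 = V² / R2 = (36.0)² / 682 Ω = 1.900 W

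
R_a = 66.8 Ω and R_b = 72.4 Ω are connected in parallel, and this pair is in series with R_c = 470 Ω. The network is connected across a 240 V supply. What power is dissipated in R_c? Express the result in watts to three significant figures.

First find R_p for the parallel pair, then treat R_p + R_c as a series loop.
R_p = (66.8×72.4)/(66.8+72.4) = 34.74 Ω
R_total = R_p + 470 = 34.74 + 470 = 504.7 Ω
I = V / R_total = 240 / 504.7 = 0.4755 A
All the supply current flows through R_c; use P = I²R_c.
P_R_c = (0.4755)² × 470 = 106.3 W

106 W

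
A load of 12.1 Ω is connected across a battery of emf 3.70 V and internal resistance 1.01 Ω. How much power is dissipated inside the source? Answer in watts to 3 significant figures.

0.0804 W

The source's internal resistance is just another series element carrying I; its dissipation is I²r.
I = ε / (r + R) = 3.70 / (1.01 + 12.1) = 0.2822 A
P_int = I² r = (0.2822)² × 1.01 = 0.08045 W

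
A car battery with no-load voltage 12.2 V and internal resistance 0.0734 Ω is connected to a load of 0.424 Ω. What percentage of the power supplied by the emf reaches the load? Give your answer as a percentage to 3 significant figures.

η = P_load/(P_load+P_int) = I²R/(I²R+I²r) = R/(R+r) — the I² cancels for series elements.
η = R / (R + r) = 0.424 / (0.424 + 0.0734) = 0.8524

85.2 %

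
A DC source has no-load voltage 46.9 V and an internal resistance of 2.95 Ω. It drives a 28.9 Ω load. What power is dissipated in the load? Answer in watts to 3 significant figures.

With r and R in series, I = ε/(r+R); the load dissipates I²R.
I = ε / (r + R) = 46.9 / (2.95 + 28.9) = 1.473 A
P_load = I² R = (1.473)² × 28.9 = 62.66 W

62.7 W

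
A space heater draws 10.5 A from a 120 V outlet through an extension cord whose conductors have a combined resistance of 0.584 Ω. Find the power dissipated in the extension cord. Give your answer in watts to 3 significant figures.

64.4 W

Line loss is just I²R for the cable — we know both I and R_line directly.
The extension cord carries the full 10.5 A.
P_line = I² R_line = (10.50)² × 0.584 = 64.39 W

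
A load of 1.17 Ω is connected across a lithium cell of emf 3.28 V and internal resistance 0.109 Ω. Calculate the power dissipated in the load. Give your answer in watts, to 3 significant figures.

Find the circuit current first, then P = I²R for the load (series elements share I).
I = ε / (r + R) = 3.28 / (0.109 + 1.17) = 2.565 A
P_load = I² R = (2.565)² × 1.17 = 7.695 W

7.69 W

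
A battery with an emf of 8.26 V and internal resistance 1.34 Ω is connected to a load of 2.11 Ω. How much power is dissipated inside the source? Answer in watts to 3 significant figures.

7.68 W

Internal loss is I²r, with I set by the total series resistance r+R.
I = ε / (r + R) = 8.26 / (1.34 + 2.11) = 2.394 A
P_int = I² r = (2.394)² × 1.34 = 7.681 W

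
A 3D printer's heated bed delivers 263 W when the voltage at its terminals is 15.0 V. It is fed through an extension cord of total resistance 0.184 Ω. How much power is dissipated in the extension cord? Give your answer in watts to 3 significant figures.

56.6 W

The extension cord is a series resistance carrying the load current; its dissipation is I²R_line.
I = P / V = 263 / 15.0 = 17.53 A through the extension cord.
P_line = I² R_line = (17.53)² × 0.184 = 56.56 W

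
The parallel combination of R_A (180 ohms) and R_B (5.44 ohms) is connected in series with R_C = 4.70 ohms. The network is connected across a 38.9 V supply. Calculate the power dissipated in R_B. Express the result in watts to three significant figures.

Combine R_A and R_B into their parallel equivalent first, reducing the network to two series resistors.
R_p = (180×5.44)/(180+5.44) = 5.280 Ω
R_total = R_p + 4.70 = 5.280 + 4.70 = 9.980 Ω
I = V / R_total = 38.9 / 9.980 = 3.898 A
Voltage across the parallel pair: V_p = I × R_p = 3.898 × 5.280 = 20.58 V
Use P = V²/R for R_B with V = V_p.
P_R_B = (20.58)² / 5.44 = 77.86 W

77.9 W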